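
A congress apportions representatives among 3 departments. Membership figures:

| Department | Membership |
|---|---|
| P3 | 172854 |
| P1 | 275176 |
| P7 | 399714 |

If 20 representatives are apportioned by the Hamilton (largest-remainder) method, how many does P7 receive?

9

Total 847744; standard divisor 847744/20 ≈ 42387.2.
Standard quotas: P3 4.0780, P1 6.4920, P7 9.4301.
Lower quotas: P3 4, P1 6, P7 9 (sum 19, leaving 1 seat).
Remainders in descending order: P1 0.4920, P7 0.4301, P3 0.0780.
The surplus seat goes to P1.
P7 receives 9.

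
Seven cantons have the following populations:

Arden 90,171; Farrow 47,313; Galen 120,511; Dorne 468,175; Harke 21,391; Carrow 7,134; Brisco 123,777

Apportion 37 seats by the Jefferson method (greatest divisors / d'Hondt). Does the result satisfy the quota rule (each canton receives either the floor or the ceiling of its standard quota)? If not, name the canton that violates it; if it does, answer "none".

Standard quotas: Arden 3.798, Farrow 1.993, Galen 5.076, Dorne 19.719, Harke 0.901, Carrow 0.300, Brisco 5.213.
Jefferson allocation: Arden 4, Farrow 2, Galen 5, Dorne 21, Harke 0, Carrow 0, Brisco 5.
Dorne has quota 19.719 (lower 19, upper 20) but receives 21 — outside the quota interval.

Dorne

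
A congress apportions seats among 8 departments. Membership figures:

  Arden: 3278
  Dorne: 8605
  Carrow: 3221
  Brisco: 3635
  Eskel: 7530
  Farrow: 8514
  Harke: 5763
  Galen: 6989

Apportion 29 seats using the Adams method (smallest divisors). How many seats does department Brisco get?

2

Standard divisor 47535/29 ≈ 1639.138; standard quotas: Arden 2.000, Dorne 5.250, Carrow 1.965, Brisco 2.218, Eskel 4.594, Farrow 5.194, Harke 3.516, Galen 4.264.
Rounding up gives 2, 6, 2, 3, 5, 6, 4, 5 = 33 seats, so the divisor must be adjusted.
With modified divisor 1850: modified quotas Arden 1.772, Dorne 4.651, Carrow 1.741, Brisco 1.965, Eskel 4.070, Farrow 4.602, Harke 3.115, Galen 3.778.
Rounding up: Arden 2, Dorne 5, Carrow 2, Brisco 2, Eskel 5, Farrow 5, Harke 4, Galen 4 (total 29).
Brisco receives 2.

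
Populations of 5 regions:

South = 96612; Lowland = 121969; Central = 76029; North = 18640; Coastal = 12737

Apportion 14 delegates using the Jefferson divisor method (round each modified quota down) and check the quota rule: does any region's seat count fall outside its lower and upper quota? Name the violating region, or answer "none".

Standard quotas: South 4.149, Lowland 5.238, Central 3.265, North 0.801, Coastal 0.547.
Jefferson allocation: South 5, Lowland 6, Central 3, North 0, Coastal 0.
Every allocation lies between the lower and upper quota.

none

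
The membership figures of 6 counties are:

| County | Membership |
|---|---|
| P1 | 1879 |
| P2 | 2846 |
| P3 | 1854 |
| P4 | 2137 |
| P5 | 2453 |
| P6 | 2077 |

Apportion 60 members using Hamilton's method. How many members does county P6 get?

9

Standard divisor: 13246 ÷ 60 ≈ 220.767.
Standard quotas: P1 8.511, P2 12.891, P3 8.398, P4 9.680, P5 11.111, P6 9.408.
Lower quotas: P1 8, P2 12, P3 8, P4 9, P5 11, P6 9 (sum 57, leaving 3 seats).
Remainders in descending order: P2 0.891, P4 0.680, P1 0.511, P6 0.408, P3 0.398, P5 0.111.
Largest remainders: P2, P4, P1 receive the extra seats.
P6 receives 9.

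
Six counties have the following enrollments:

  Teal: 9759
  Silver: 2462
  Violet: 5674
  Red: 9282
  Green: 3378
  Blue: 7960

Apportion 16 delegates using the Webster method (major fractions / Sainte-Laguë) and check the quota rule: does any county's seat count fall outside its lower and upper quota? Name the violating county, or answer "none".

Standard quotas: Teal 4.054, Silver 1.023, Violet 2.357, Red 3.856, Green 1.403, Blue 3.307.
Webster allocation: Teal 4, Silver 1, Violet 2, Red 4, Green 1, Blue 4.
Every allocation lies between the lower and upper quota.

none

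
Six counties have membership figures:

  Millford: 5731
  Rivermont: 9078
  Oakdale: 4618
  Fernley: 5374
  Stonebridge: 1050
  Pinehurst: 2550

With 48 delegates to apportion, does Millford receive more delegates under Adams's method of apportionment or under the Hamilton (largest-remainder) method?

Adams: Millford 9, Rivermont 15, Oakdale 8, Fernley 9, Stonebridge 2, Pinehurst 5.
Hamilton: Millford 10, Rivermont 15, Oakdale 8, Fernley 9, Stonebridge 2, Pinehurst 4.
Millford gets 9 under Adams and 10 under Hamilton.

Hamilton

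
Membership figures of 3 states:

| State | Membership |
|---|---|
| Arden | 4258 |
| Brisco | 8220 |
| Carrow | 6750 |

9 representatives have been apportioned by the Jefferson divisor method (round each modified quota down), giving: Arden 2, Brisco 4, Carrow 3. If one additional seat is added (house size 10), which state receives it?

Priority for the next seat is population ÷ (current seats + 1).
Priorities: Arden 1419.333, Brisco 1644.000, Carrow 1687.500.
Highest priority: Carrow.

Carrow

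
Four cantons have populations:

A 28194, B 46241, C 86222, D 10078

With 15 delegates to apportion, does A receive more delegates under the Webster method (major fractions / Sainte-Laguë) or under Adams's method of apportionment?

Webster: A 2, B 4, C 8, D 1.
Adams: A 3, B 4, C 7, D 1.
A gets 2 under Webster and 3 under Adams.

Adams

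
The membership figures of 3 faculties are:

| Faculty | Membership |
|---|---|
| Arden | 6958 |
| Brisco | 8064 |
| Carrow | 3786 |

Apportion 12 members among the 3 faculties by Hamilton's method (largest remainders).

Arden=5, Brisco=5, Carrow=2

The standard divisor is 18808/12 ≈ 1567.333.
Standard quotas: Arden 4.4394, Brisco 5.1450, Carrow 2.4156.
Lower quotas: Arden 4, Brisco 5, Carrow 2 (sum 11, leaving 1 seat).
Remainders in descending order: Arden 0.4394, Carrow 0.4156, Brisco 0.1450.
The surplus seat goes to Arden.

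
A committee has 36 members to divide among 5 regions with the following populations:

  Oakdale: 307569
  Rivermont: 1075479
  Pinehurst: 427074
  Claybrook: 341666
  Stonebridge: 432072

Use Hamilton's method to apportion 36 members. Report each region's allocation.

Total 2583860; standard divisor 2583860/36 ≈ 71773.889.
Standard quotas: Oakdale 4.2852, Rivermont 14.9843, Pinehurst 5.9503, Claybrook 4.7603, Stonebridge 6.0199.
Lower quotas: Oakdale 4, Rivermont 14, Pinehurst 5, Claybrook 4, Stonebridge 6 (sum 33, leaving 3 seats).
Remainders in descending order: Rivermont 0.9843, Pinehurst 0.9503, Claybrook 0.7603, Oakdale 0.2852, Stonebridge 0.0199.
Largest remainders: Rivermont, Pinehurst, Claybrook receive the extra seats.

Oakdale=4; Rivermont=15; Pinehurst=6; Claybrook=5; Stonebridge=6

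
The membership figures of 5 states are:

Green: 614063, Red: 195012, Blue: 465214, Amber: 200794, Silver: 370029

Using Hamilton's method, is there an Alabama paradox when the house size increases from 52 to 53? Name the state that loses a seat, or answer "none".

At 52 seats: Green 17, Red 6, Blue 13, Amber 6, Silver 10.
At 53 seats: Green 18, Red 5, Blue 13, Amber 6, Silver 11.
Red drops from 6 to 5.

Red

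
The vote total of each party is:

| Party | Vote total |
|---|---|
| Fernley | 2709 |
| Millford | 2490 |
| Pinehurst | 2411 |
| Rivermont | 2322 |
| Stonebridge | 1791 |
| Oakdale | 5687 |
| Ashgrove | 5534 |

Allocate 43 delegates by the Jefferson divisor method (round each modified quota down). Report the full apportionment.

Standard divisor 22944/43 ≈ 533.581; standard quotas: Fernley 5.077, Millford 4.667, Pinehurst 4.519, Rivermont 4.352, Stonebridge 3.357, Oakdale 10.658, Ashgrove 10.371.
Rounding down gives 5, 4, 4, 4, 3, 10, 10 = 40 seats, so the divisor must be adjusted.
With modified divisor 490: modified quotas Fernley 5.529, Millford 5.082, Pinehurst 4.920, Rivermont 4.739, Stonebridge 3.655, Oakdale 11.606, Ashgrove 11.294.
Rounding down: Fernley 5, Millford 5, Pinehurst 4, Rivermont 4, Stonebridge 3, Oakdale 11, Ashgrove 11 (total 43).

Fernley: 5, Millford: 5, Pinehurst: 4, Rivermont: 4, Stonebridge: 3, Oakdale: 11, Ashgrove: 11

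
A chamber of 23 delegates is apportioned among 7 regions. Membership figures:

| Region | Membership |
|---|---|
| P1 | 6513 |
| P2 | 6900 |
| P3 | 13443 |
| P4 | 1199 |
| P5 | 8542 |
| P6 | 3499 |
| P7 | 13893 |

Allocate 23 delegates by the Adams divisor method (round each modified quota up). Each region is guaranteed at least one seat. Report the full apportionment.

Standard divisor 53989/23 ≈ 2347.348; standard quotas: P1 2.775, P2 2.939, P3 5.727, P4 0.511, P5 3.639, P6 1.491, P7 5.919.
Rounding up gives 3, 3, 6, 1, 4, 2, 6 = 25 seats, so the divisor must be adjusted.
With modified divisor 2800: modified quotas P1 2.326, P2 2.464, P3 4.801, P4 0.428, P5 3.051, P6 1.250, P7 4.962.
Rounding up: P1 3, P2 3, P3 5, P4 1, P5 4, P6 2, P7 5 (total 23).

P1: 3, P2: 3, P3: 5, P4: 1, P5: 4, P6: 2, P7: 5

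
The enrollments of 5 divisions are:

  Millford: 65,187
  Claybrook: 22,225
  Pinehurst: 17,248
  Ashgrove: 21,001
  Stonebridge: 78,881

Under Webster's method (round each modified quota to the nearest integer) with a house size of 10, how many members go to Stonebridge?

Standard divisor 204542/10 ≈ 20454.2; standard quotas: Millford 3.187, Claybrook 1.087, Pinehurst 0.843, Ashgrove 1.027, Stonebridge 3.856.
Rounding to the nearest integer gives Millford 3, Claybrook 1, Pinehurst 1, Ashgrove 1, Stonebridge 4 — total 10, matching the house size, so no adjustment is needed.
Stonebridge receives 4.

4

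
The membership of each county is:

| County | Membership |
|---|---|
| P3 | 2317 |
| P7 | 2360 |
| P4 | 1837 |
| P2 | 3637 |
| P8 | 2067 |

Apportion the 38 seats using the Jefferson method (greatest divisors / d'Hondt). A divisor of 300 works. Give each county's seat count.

P3: 7; P7: 7; P4: 6; P2: 12; P8: 6

With modified divisor 300: modified quotas P3 7.723, P7 7.867, P4 6.123, P2 12.123, P8 6.890.
Rounding down: P3 7, P7 7, P4 6, P2 12, P8 6 (total 38).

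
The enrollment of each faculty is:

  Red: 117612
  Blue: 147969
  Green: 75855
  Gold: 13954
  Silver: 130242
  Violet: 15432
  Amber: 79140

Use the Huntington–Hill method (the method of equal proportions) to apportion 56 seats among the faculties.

Red=11, Blue=14, Green=7, Gold=1, Silver=13, Violet=2, Amber=8

With divisor 10332: modified quotas Red 11.383, Blue 14.321, Green 7.342, Gold 1.351, Silver 12.606, Violet 1.494, Amber 7.660.
Geometric-mean thresholds: Red √(11·12)=11.489, Blue √(14·15)=14.491, Green √(7·8)=7.483, Gold √(1·2)=1.414, Silver √(12·13)=12.490, Violet √(1·2)=1.414, Amber √(7·8)=7.483.
Each quota rounded against its threshold gives Red 11, Blue 14, Green 7, Gold 1, Silver 13, Violet 2, Amber 8 (total 56).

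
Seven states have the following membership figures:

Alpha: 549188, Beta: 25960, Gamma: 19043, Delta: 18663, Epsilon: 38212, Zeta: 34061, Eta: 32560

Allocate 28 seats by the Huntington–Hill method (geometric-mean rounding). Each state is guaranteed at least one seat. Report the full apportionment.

With divisor 26174: modified quotas Alpha 20.982, Beta 0.992, Gamma 0.728, Delta 0.713, Epsilon 1.460, Zeta 1.301, Eta 1.244.
Geometric-mean thresholds: Alpha √(20·21)=20.494, Beta (min 1), Gamma (min 1), Delta (min 1), Epsilon √(1·2)=1.414, Zeta √(1·2)=1.414, Eta √(1·2)=1.414.
Each quota rounded against its threshold gives Alpha 21, Beta 1, Gamma 1, Delta 1, Epsilon 2, Zeta 1, Eta 1 (total 28).

Alpha 21, Beta 1, Gamma 1, Delta 1, Epsilon 2, Zeta 1, Eta 1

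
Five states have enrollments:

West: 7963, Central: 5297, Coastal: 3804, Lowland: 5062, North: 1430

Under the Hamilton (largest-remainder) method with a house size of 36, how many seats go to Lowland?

Standard divisor: 23556 ÷ 36 ≈ 654.333.
Standard quotas: West 12.1696, Central 8.0953, Coastal 5.8136, Lowland 7.7361, North 2.1854.
Lower quotas: West 12, Central 8, Coastal 5, Lowland 7, North 2 (sum 34, leaving 2 seats).
Remainders in descending order: Coastal 0.8136, Lowland 0.7361, North 0.1854, West 0.1696, Central 0.0953.
The surplus seats go to Coastal, Lowland.
Lowland receives 8.

8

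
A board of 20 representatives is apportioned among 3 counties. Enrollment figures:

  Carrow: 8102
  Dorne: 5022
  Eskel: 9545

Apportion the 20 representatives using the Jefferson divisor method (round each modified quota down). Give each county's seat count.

Carrow 7, Dorne 4, Eskel 9

Standard divisor 22669/20 ≈ 1133.45; standard quotas: Carrow 7.148, Dorne 4.431, Eskel 8.421.
Rounding down gives 7, 4, 8 = 19 seats, so the divisor must be adjusted.
With modified divisor 1040: modified quotas Carrow 7.790, Dorne 4.829, Eskel 9.178.
Rounding down: Carrow 7, Dorne 4, Eskel 9 (total 20).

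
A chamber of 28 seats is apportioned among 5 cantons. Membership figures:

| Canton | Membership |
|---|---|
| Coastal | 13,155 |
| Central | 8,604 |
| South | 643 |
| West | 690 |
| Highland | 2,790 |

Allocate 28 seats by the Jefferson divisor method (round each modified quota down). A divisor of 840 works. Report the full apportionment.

With modified divisor 840: modified quotas Coastal 15.661, Central 10.243, South 0.765, West 0.821, Highland 3.321.
Rounding down: Coastal 15, Central 10, South 0, West 0, Highland 3 (total 28).

Coastal=15, Central=10, South=0, West=0, Highland=3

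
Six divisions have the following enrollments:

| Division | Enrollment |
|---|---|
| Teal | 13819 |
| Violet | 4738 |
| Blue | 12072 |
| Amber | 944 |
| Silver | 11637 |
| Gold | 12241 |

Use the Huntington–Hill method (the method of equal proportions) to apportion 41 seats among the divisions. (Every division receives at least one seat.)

With divisor 1370: modified quotas Teal 10.087, Violet 3.458, Blue 8.812, Amber 0.689, Silver 8.494, Gold 8.935.
Geometric-mean thresholds: Teal √(10·11)=10.488, Violet √(3·4)=3.464, Blue √(8·9)=8.485, Amber (min 1), Silver √(8·9)=8.485, Gold √(8·9)=8.485.
Each quota rounded against its threshold gives Teal 10, Violet 3, Blue 9, Amber 1, Silver 9, Gold 9 (total 41).

Teal 10, Violet 3, Blue 9, Amber 1, Silver 9, Gold 9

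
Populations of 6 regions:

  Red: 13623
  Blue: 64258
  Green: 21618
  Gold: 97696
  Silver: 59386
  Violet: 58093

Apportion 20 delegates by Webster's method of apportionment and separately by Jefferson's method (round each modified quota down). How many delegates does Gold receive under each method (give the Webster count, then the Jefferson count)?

Webster: Red 1, Blue 4, Green 1, Gold 6, Silver 4, Violet 4.
Jefferson: Red 0, Blue 4, Green 1, Gold 7, Silver 4, Violet 4.
Gold gets 6 under Webster and 7 under Jefferson.

6 and 7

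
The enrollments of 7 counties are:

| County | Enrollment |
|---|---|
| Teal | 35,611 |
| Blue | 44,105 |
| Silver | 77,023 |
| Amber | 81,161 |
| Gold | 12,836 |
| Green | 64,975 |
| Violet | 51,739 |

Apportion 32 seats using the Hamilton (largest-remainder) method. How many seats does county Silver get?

The standard divisor is 367450/32 ≈ 11482.812.
Standard quotas: Teal 3.1012, Blue 3.8410, Silver 6.7077, Amber 7.0680, Gold 1.1178, Green 5.6585, Violet 4.5058.
Lower quotas: Teal 3, Blue 3, Silver 6, Amber 7, Gold 1, Green 5, Violet 4 (sum 29, leaving 3 seats).
Remainders in descending order: Blue 0.8410, Silver 0.7077, Green 0.6585, Violet 0.5058, Gold 0.1178, Teal 0.1012, Amber 0.0680.
Largest remainders: Blue, Silver, Green receive the extra seats.
Silver receives 7.

7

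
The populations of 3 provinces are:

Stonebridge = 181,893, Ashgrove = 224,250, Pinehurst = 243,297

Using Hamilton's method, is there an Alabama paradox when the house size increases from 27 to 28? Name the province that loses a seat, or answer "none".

none

At 27 seats: Stonebridge 8, Ashgrove 9, Pinehurst 10.
At 28 seats: Stonebridge 8, Ashgrove 10, Pinehurst 10.
No province's allocation decreased.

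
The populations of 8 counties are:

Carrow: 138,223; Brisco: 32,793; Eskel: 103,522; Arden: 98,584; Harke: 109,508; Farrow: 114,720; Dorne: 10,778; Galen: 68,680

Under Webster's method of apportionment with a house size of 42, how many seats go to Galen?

Standard divisor 676808/42 ≈ 16114.476; standard quotas: Carrow 8.578, Brisco 2.035, Eskel 6.424, Arden 6.118, Harke 6.796, Farrow 7.119, Dorne 0.669, Galen 4.262.
Rounding to the nearest integer gives Carrow 9, Brisco 2, Eskel 6, Arden 6, Harke 7, Farrow 7, Dorne 1, Galen 4 — total 42, matching the house size, so no adjustment is needed.
Galen receives 4.

4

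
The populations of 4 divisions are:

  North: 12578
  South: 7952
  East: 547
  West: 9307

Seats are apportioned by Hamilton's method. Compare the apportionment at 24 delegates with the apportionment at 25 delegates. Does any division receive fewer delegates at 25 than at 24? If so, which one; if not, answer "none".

At 24 seats: North 10, South 6, East 1, West 7.
At 25 seats: North 10, South 7, East 0, West 8.
East drops from 1 to 0.

East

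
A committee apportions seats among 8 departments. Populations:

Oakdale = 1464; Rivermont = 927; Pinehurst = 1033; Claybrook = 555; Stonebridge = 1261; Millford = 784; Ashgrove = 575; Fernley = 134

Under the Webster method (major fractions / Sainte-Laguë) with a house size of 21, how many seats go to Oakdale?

5

Standard divisor 6733/21 ≈ 320.619; standard quotas: Oakdale 4.566, Rivermont 2.891, Pinehurst 3.222, Claybrook 1.731, Stonebridge 3.933, Millford 2.445, Ashgrove 1.793, Fernley 0.418.
Rounding to the nearest integer gives Oakdale 5, Rivermont 3, Pinehurst 3, Claybrook 2, Stonebridge 4, Millford 2, Ashgrove 2, Fernley 0 — total 21, matching the house size, so no adjustment is needed.
Oakdale receives 5.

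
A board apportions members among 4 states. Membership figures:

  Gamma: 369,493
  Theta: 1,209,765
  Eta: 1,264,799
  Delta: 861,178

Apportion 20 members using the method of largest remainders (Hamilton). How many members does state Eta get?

Total 3705235; standard divisor 3705235/20 ≈ 185261.75.
Standard quotas: Gamma 1.9944, Theta 6.5300, Eta 6.8271, Delta 4.6484.
Lower quotas: Gamma 1, Theta 6, Eta 6, Delta 4 (sum 17, leaving 3 seats).
Remainders in descending order: Gamma 0.9944, Eta 0.8271, Delta 0.6484, Theta 0.5300.
Largest remainders: Gamma, Eta, Delta receive the extra seats.
Eta receives 7.

7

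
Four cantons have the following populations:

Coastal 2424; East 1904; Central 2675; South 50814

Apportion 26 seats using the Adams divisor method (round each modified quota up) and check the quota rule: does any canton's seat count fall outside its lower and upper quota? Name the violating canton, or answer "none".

South

Standard quotas: Coastal 1.090, East 0.856, Central 1.203, South 22.851.
Adams allocation: Coastal 2, East 1, Central 2, South 21.
South has quota 22.851 (lower 22, upper 23) but receives 21 — outside the quota interval.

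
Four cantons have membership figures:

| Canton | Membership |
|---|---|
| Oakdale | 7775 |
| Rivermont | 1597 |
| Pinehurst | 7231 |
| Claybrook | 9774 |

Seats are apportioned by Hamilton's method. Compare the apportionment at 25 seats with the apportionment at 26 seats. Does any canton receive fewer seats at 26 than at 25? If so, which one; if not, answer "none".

Rivermont

At 25 seats: Oakdale 7, Rivermont 2, Pinehurst 7, Claybrook 9.
At 26 seats: Oakdale 8, Rivermont 1, Pinehurst 7, Claybrook 10.
Rivermont drops from 2 to 1.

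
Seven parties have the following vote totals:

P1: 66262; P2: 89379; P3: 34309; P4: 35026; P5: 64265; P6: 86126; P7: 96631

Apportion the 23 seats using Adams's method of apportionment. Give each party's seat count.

P1 3, P2 4, P3 2, P4 2, P5 3, P6 4, P7 5

Standard divisor 471998/23 ≈ 20521.652; standard quotas: P1 3.229, P2 4.355, P3 1.672, P4 1.707, P5 3.132, P6 4.197, P7 4.709.
Rounding up gives 4, 5, 2, 2, 4, 5, 5 = 27 seats, so the divisor must be adjusted.
With modified divisor 23300: modified quotas P1 2.844, P2 3.836, P3 1.472, P4 1.503, P5 2.758, P6 3.696, P7 4.147.
Rounding up: P1 3, P2 4, P3 2, P4 2, P5 3, P6 4, P7 5 (total 23).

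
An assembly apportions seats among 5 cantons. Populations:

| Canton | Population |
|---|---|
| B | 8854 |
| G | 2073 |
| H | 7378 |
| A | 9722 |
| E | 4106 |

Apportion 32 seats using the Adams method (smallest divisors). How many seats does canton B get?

Standard divisor 32133/32 ≈ 1004.156; standard quotas: B 8.817, G 2.064, H 7.347, A 9.682, E 4.089.
Rounding up gives 9, 3, 8, 10, 5 = 35 seats, so the divisor must be adjusted.
With modified divisor 1070: modified quotas B 8.275, G 1.937, H 6.895, A 9.086, E 3.837.
Rounding up: B 9, G 2, H 7, A 10, E 4 (total 32).
B receives 9.

9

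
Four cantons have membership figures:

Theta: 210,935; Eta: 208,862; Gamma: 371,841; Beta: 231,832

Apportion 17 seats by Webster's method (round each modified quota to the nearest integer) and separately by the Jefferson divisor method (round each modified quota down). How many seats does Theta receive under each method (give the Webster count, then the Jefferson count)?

4 and 3

Webster: Theta 4, Eta 3, Gamma 6, Beta 4.
Jefferson: Theta 3, Eta 3, Gamma 7, Beta 4.
Theta gets 4 under Webster and 3 under Jefferson.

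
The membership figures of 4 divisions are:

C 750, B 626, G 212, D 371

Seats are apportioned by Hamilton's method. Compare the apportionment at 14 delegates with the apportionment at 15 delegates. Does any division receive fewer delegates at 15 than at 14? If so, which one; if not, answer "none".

G

At 14 seats: C 5, B 4, G 2, D 3.
At 15 seats: C 6, B 5, G 1, D 3.
G drops from 2 to 1.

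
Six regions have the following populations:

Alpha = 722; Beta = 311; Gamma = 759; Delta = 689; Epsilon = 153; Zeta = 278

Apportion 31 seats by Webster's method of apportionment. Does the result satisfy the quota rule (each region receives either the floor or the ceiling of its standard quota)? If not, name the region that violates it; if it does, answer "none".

none

Standard quotas: Alpha 7.686, Beta 3.311, Gamma 8.080, Delta 7.335, Epsilon 1.629, Zeta 2.959.
Webster allocation: Alpha 8, Beta 3, Gamma 8, Delta 7, Epsilon 2, Zeta 3.
Every allocation lies between the lower and upper quota.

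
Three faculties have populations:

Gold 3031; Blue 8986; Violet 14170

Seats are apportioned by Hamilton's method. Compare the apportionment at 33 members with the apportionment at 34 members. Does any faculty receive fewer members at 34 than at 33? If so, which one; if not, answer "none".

none

At 33 seats: Gold 4, Blue 11, Violet 18.
At 34 seats: Gold 4, Blue 12, Violet 18.
No faculty's allocation decreased.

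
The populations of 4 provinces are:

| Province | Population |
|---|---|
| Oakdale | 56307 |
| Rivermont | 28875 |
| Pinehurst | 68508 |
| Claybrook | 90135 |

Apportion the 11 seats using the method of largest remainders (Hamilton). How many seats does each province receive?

Oakdale 3, Rivermont 1, Pinehurst 3, Claybrook 4

Total 243825; standard divisor 243825/11 ≈ 22165.909.
Standard quotas: Oakdale 2.5403, Rivermont 1.3027, Pinehurst 3.0907, Claybrook 4.0664.
Lower quotas: Oakdale 2, Rivermont 1, Pinehurst 3, Claybrook 4 (sum 10, leaving 1 seat).
Remainders in descending order: Oakdale 0.5403, Rivermont 0.3027, Pinehurst 0.0907, Claybrook 0.0664.
The surplus seat goes to Oakdale.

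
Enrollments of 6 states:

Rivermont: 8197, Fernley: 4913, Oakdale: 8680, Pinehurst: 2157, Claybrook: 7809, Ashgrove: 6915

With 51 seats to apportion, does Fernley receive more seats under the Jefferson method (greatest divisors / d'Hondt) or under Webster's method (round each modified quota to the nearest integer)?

Webster

Jefferson: Rivermont 11, Fernley 6, Oakdale 12, Pinehurst 3, Claybrook 10, Ashgrove 9.
Webster: Rivermont 11, Fernley 7, Oakdale 11, Pinehurst 3, Claybrook 10, Ashgrove 9.
Fernley gets 6 under Jefferson and 7 under Webster.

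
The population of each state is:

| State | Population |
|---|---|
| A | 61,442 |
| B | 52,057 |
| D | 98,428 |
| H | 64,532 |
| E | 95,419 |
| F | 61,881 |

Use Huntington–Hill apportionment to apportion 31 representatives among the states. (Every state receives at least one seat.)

A 4, B 4, D 7, H 5, E 7, F 4

With divisor 14133: modified quotas A 4.347, B 3.683, D 6.964, H 4.566, E 6.752, F 4.378.
Geometric-mean thresholds: A √(4·5)=4.472, B √(3·4)=3.464, D √(6·7)=6.481, H √(4·5)=4.472, E √(6·7)=6.481, F √(4·5)=4.472.
Each quota rounded against its threshold gives A 4, B 4, D 7, H 5, E 7, F 4 (total 31).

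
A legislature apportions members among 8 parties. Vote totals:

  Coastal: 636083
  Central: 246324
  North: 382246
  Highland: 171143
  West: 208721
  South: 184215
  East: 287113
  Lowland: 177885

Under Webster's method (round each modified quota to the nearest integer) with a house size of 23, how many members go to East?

3

Standard divisor 2293730/23 ≈ 99727.391; standard quotas: Coastal 6.378, Central 2.470, North 3.833, Highland 1.716, West 2.093, South 1.847, East 2.879, Lowland 1.784.
Rounding to the nearest integer gives Coastal 6, Central 2, North 4, Highland 2, West 2, South 2, East 3, Lowland 2 — total 23, matching the house size, so no adjustment is needed.
East receives 3.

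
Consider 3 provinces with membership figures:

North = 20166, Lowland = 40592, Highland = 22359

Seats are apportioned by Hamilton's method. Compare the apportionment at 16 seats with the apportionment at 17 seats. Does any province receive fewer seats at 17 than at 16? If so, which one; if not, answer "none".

none

At 16 seats: North 4, Lowland 8, Highland 4.
At 17 seats: North 4, Lowland 8, Highland 5.
No province's allocation decreased.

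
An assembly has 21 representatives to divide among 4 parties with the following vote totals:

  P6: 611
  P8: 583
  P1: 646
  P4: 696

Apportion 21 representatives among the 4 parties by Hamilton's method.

Total 2536; standard divisor 2536/21 ≈ 120.762.
Standard quotas: P6 5.060, P8 4.828, P1 5.349, P4 5.763.
Lower quotas: P6 5, P8 4, P1 5, P4 5 (sum 19, leaving 2 seats).
Remainders in descending order: P8 0.828, P4 0.763, P1 0.349, P6 0.060.
The surplus seats go to P8, P4.

P6=5; P8=5; P1=5; P4=6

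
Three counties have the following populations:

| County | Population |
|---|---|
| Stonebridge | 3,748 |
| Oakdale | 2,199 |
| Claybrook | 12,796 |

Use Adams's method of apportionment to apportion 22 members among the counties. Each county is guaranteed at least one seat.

Standard divisor 18743/22 ≈ 851.955; standard quotas: Stonebridge 4.399, Oakdale 2.581, Claybrook 15.020.
Rounding up gives 5, 3, 16 = 24 seats, so the divisor must be adjusted.
With modified divisor 930: modified quotas Stonebridge 4.030, Oakdale 2.365, Claybrook 13.759.
Rounding up: Stonebridge 5, Oakdale 3, Claybrook 14 (total 22).

Stonebridge: 5, Oakdale: 3, Claybrook: 14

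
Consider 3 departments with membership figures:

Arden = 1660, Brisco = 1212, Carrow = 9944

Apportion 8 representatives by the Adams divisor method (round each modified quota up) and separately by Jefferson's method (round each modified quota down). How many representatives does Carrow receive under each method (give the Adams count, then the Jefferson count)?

6 and 7

Adams: Arden 1, Brisco 1, Carrow 6.
Jefferson: Arden 1, Brisco 0, Carrow 7.
Carrow gets 6 under Adams and 7 under Jefferson.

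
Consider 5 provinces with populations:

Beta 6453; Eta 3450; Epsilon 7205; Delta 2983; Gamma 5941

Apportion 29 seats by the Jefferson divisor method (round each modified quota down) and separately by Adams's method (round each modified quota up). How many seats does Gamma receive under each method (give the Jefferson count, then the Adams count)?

Jefferson: Beta 7, Eta 4, Epsilon 8, Delta 3, Gamma 7.
Adams: Beta 7, Eta 4, Epsilon 8, Delta 4, Gamma 6.
Gamma gets 7 under Jefferson and 6 under Adams.

7 and 6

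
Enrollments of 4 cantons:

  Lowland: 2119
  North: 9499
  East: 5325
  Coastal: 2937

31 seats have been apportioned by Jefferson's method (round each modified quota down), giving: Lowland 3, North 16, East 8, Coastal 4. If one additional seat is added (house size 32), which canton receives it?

Priority for the next seat is population ÷ (current seats + 1).
Priorities: Lowland 529.750, North 558.765, East 591.667, Coastal 587.400.
Highest priority: East.

East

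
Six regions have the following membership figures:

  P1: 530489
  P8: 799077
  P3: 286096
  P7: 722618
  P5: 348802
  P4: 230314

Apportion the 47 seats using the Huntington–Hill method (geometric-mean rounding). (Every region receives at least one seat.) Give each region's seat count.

With divisor 63289: modified quotas P1 8.382, P8 12.626, P3 4.520, P7 11.418, P5 5.511, P4 3.639.
Geometric-mean thresholds: P1 √(8·9)=8.485, P8 √(12·13)=12.490, P3 √(4·5)=4.472, P7 √(11·12)=11.489, P5 √(5·6)=5.477, P4 √(3·4)=3.464.
Each quota rounded against its threshold gives P1 8, P8 13, P3 5, P7 11, P5 6, P4 4 (total 47).

P1: 8, P8: 13, P3: 5, P7: 11, P5: 6, P4: 4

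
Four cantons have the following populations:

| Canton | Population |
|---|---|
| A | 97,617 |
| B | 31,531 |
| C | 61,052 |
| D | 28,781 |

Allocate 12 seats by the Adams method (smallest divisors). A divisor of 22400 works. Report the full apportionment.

With modified divisor 22400: modified quotas A 4.358, B 1.408, C 2.726, D 1.285.
Rounding up: A 5, B 2, C 3, D 2 (total 12).

A=5; B=2; C=3; D=2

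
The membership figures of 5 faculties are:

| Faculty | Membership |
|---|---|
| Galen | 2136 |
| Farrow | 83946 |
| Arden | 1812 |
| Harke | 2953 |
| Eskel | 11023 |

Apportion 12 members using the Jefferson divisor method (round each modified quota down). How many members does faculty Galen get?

0

Standard divisor 101870/12 ≈ 8489.167; standard quotas: Galen 0.252, Farrow 9.889, Arden 0.213, Harke 0.348, Eskel 1.298.
Rounding down gives 0, 9, 0, 0, 1 = 10 seats, so the divisor must be adjusted.
With modified divisor 7300: modified quotas Galen 0.293, Farrow 11.499, Arden 0.248, Harke 0.405, Eskel 1.510.
Rounding down: Galen 0, Farrow 11, Arden 0, Harke 0, Eskel 1 (total 12).
Galen receives 0.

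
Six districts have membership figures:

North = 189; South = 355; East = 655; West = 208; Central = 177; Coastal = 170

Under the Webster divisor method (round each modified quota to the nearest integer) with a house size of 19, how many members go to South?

4

Standard divisor 1754/19 ≈ 92.316; standard quotas: North 2.047, South 3.845, East 7.095, West 2.253, Central 1.917, Coastal 1.842.
Rounding to the nearest integer gives North 2, South 4, East 7, West 2, Central 2, Coastal 2 — total 19, matching the house size, so no adjustment is needed.
South receives 4.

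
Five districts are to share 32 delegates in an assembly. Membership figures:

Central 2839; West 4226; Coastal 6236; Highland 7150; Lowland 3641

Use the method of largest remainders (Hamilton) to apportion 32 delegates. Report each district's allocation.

Central 4, West 6, Coastal 8, Highland 9, Lowland 5

Standard divisor: 24092 ÷ 32 ≈ 752.875.
Standard quotas: Central 3.7709, West 5.6131, Coastal 8.2829, Highland 9.4969, Lowland 4.8361.
Lower quotas: Central 3, West 5, Coastal 8, Highland 9, Lowland 4 (sum 29, leaving 3 seats).
Remainders in descending order: Lowland 0.8361, Central 0.7709, West 0.6131, Highland 0.4969, Coastal 0.2829.
Largest remainders: Lowland, Central, West receive the extra seats.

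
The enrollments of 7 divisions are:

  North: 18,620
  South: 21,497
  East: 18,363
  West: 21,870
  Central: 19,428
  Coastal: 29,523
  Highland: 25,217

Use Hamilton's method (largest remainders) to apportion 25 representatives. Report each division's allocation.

The standard divisor is 154518/25 ≈ 6180.72.
Standard quotas: North 3.0126, South 3.4781, East 2.9710, West 3.5384, Central 3.1433, Coastal 4.7766, Highland 4.0799.
Lower quotas: North 3, South 3, East 2, West 3, Central 3, Coastal 4, Highland 4 (sum 22, leaving 3 seats).
Remainders in descending order: East 0.9710, Coastal 0.7766, West 0.5384, South 0.4781, Central 0.1433, Highland 0.0799, North 0.0126.
The surplus seats go to East, Coastal, West.

North: 3; South: 3; East: 3; West: 4; Central: 3; Coastal: 5; Highland: 4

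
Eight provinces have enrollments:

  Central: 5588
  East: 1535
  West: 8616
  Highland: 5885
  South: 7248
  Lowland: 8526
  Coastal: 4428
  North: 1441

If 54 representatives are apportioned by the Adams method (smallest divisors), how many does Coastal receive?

6

Standard divisor 43267/54 ≈ 801.241; standard quotas: Central 6.974, East 1.916, West 10.753, Highland 7.345, South 9.046, Lowland 10.641, Coastal 5.526, North 1.798.
Rounding up gives 7, 2, 11, 8, 10, 11, 6, 2 = 57 seats, so the divisor must be adjusted.
With modified divisor 857: modified quotas Central 6.520, East 1.791, West 10.054, Highland 6.867, South 8.457, Lowland 9.949, Coastal 5.167, North 1.681.
Rounding up: Central 7, East 2, West 11, Highland 7, South 9, Lowland 10, Coastal 6, North 2 (total 54).
Coastal receives 6.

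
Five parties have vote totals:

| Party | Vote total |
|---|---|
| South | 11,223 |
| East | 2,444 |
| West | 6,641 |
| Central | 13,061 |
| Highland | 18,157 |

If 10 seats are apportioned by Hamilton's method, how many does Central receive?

Total 51526; standard divisor 51526/10 ≈ 5152.6.
Standard quotas: South 2.1781, East 0.4743, West 1.2889, Central 2.5348, Highland 3.5239.
Lower quotas: South 2, East 0, West 1, Central 2, Highland 3 (sum 8, leaving 2 seats).
Remainders in descending order: Central 0.5348, Highland 0.5239, East 0.4743, West 0.2889, South 0.1781.
The surplus seats go to Central, Highland.
Central receives 3.

3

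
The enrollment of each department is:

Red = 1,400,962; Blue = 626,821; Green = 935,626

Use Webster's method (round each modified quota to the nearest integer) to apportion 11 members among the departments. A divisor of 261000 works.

With modified divisor 261000: modified quotas Red 5.368, Blue 2.402, Green 3.585.
Rounding to the nearest integer: Red 5, Blue 2, Green 4 (total 11).

Red=5, Blue=2, Green=4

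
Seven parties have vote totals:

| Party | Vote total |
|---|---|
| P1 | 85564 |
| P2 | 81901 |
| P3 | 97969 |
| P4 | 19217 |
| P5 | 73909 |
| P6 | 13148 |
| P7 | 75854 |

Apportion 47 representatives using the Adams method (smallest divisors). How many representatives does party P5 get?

Standard divisor 447562/47 ≈ 9522.596; standard quotas: P1 8.985, P2 8.601, P3 10.288, P4 2.018, P5 7.761, P6 1.381, P7 7.966.
Rounding up gives 9, 9, 11, 3, 8, 2, 8 = 50 seats, so the divisor must be adjusted.
With modified divisor 10400: modified quotas P1 8.227, P2 7.875, P3 9.420, P4 1.848, P5 7.107, P6 1.264, P7 7.294.
Rounding up: P1 9, P2 8, P3 10, P4 2, P5 8, P6 2, P7 8 (total 47).
P5 receives 8.

8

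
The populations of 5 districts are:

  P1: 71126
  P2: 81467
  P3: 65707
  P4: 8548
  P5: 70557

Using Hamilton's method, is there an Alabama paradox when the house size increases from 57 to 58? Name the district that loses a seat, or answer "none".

P4

At 57 seats: P1 14, P2 16, P3 12, P4 2, P5 13.
At 58 seats: P1 14, P2 16, P3 13, P4 1, P5 14.
P4 drops from 2 to 1.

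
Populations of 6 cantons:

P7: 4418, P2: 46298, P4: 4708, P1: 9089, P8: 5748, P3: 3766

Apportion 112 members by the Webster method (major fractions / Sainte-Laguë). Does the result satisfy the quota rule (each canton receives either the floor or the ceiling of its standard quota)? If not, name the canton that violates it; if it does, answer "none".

Standard quotas: P7 6.684, P2 70.047, P4 7.123, P1 13.751, P8 8.697, P3 5.698.
Webster allocation: P7 7, P2 69, P4 7, P1 14, P8 9, P3 6.
P2 has quota 70.047 (lower 70, upper 71) but receives 69 — outside the quota interval.

P2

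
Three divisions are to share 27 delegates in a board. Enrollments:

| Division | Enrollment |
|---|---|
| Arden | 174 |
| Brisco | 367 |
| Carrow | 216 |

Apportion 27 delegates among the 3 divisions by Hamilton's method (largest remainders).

The standard divisor is 757/27 ≈ 28.037.
Standard quotas: Arden 6.206, Brisco 13.090, Carrow 7.704.
Lower quotas: Arden 6, Brisco 13, Carrow 7 (sum 26, leaving 1 seat).
Remainders in descending order: Carrow 0.704, Arden 0.206, Brisco 0.090.
Largest remainder: Carrow receives the extra seat.

Arden 6, Brisco 13, Carrow 8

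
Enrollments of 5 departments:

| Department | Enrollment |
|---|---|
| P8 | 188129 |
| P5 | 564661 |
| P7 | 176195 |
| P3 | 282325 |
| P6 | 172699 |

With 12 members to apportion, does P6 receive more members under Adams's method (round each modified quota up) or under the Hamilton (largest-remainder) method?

Adams

Adams: P8 2, P5 4, P7 2, P3 2, P6 2.
Hamilton: P8 2, P5 5, P7 2, P3 2, P6 1.
P6 gets 2 under Adams and 1 under Hamilton.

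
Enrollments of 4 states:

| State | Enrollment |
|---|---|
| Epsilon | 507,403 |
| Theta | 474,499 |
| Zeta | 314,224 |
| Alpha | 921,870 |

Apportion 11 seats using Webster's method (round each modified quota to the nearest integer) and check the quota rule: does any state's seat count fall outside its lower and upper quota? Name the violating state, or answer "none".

Standard quotas: Epsilon 2.516, Theta 2.353, Zeta 1.558, Alpha 4.572.
Webster allocation: Epsilon 2, Theta 2, Zeta 2, Alpha 5.
Every allocation lies between the lower and upper quota.

none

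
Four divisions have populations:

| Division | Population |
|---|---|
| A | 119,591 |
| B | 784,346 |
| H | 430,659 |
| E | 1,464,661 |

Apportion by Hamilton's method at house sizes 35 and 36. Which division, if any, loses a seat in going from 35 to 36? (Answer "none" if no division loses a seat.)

A

At 35 seats: A 2, B 10, H 5, E 18.
At 36 seats: A 1, B 10, H 6, E 19.
A drops from 2 to 1.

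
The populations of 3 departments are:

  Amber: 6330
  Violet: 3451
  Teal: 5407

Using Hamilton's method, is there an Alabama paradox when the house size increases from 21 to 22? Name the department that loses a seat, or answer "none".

none

At 21 seats: Amber 9, Violet 5, Teal 7.
At 22 seats: Amber 9, Violet 5, Teal 8.
No department's allocation decreased.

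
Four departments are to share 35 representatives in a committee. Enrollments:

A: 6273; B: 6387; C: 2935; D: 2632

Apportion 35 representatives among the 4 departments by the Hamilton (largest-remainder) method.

Standard divisor: 18227 ÷ 35 ≈ 520.771.
Standard quotas: A 12.0456, B 12.2645, C 5.6359, D 5.0540.
Lower quotas: A 12, B 12, C 5, D 5 (sum 34, leaving 1 seat).
Remainders in descending order: C 0.6359, B 0.2645, D 0.0540, A 0.0456.
Largest remainder: C receives the extra seat.

A: 12, B: 12, C: 6, D: 5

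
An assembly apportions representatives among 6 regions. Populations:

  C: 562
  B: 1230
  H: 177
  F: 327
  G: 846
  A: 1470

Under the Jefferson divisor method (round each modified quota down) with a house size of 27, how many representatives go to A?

9

Standard divisor 4612/27 ≈ 170.815; standard quotas: C 3.290, B 7.201, H 1.036, F 1.914, G 4.953, A 8.606.
Rounding down gives 3, 7, 1, 1, 4, 8 = 24 seats, so the divisor must be adjusted.
With modified divisor 160: modified quotas C 3.513, B 7.688, H 1.106, F 2.044, G 5.287, A 9.188.
Rounding down: C 3, B 7, H 1, F 2, G 5, A 9 (total 27).
A receives 9.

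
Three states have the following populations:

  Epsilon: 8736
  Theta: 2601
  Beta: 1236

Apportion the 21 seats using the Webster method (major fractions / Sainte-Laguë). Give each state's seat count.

Epsilon: 15, Theta: 4, Beta: 2

Standard divisor 12573/21 ≈ 598.714; standard quotas: Epsilon 14.591, Theta 4.344, Beta 2.064.
Rounding to the nearest integer gives Epsilon 15, Theta 4, Beta 2 — total 21, matching the house size, so no adjustment is needed.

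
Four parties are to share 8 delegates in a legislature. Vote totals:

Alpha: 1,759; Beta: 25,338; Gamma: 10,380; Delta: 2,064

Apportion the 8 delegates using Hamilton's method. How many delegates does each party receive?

Standard divisor: 39541 ÷ 8 ≈ 4942.625.
Standard quotas: Alpha 0.3559, Beta 5.1264, Gamma 2.1001, Delta 0.4176.
Lower quotas: Alpha 0, Beta 5, Gamma 2, Delta 0 (sum 7, leaving 1 seat).
Remainders in descending order: Delta 0.4176, Alpha 0.3559, Beta 0.1264, Gamma 0.1001.
The surplus seat goes to Delta.

Alpha: 0, Beta: 5, Gamma: 2, Delta: 1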